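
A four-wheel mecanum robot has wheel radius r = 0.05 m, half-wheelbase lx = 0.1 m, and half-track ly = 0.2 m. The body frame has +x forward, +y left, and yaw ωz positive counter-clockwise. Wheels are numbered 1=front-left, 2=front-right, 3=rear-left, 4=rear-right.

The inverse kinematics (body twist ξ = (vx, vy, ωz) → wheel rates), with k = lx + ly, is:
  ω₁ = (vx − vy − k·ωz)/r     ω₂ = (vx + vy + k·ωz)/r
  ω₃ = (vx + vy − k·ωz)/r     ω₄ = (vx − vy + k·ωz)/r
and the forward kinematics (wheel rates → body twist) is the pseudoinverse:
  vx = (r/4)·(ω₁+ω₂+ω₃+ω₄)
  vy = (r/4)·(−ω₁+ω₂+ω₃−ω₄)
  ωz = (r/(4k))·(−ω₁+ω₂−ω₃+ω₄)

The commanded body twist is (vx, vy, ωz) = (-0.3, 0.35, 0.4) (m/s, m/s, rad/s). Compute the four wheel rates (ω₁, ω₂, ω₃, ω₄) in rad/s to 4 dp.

k = lx + ly = 0.1 + 0.2 = 0.3000;  k·ωz = 0.3000·0.4 = 0.1200
ω₁ (FL) = (vx − vy − k·ωz)/r = -0.7700/0.05 = -15.4000
ω₂ (FR) = (vx + vy + k·ωz)/r = 0.1700/0.05 = 3.4000
ω₃ (RL) = (vx + vy − k·ωz)/r = -0.0700/0.05 = -1.4000
ω₄ (RR) = (vx − vy + k·ωz)/r = -0.5300/0.05 = -10.6000

(-15.4000, 3.4000, -1.4000, -10.6000)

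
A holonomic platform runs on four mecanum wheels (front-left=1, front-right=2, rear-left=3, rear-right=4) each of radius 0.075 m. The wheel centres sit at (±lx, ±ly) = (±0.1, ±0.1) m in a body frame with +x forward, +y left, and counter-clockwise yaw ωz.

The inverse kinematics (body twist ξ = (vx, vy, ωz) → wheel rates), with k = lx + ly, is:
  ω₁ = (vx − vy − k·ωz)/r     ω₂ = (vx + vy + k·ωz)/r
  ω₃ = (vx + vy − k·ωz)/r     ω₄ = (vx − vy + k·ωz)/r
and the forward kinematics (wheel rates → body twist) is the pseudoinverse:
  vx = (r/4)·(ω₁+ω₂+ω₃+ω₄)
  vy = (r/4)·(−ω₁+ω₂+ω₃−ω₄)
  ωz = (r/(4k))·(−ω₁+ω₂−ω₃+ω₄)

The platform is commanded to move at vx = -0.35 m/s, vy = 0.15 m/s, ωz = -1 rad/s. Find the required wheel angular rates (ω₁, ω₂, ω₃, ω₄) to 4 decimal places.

(-4.0000, -5.3333, 0.0000, -9.3333)

k = lx + ly = 0.1 + 0.1 = 0.2000;  k·ωz = 0.2000·-1 = -0.2000
ω₁ (FL) = (vx − vy − k·ωz)/r = -0.3000/0.075 = -4.0000
ω₂ (FR) = (vx + vy + k·ωz)/r = -0.4000/0.075 = -5.3333
ω₃ (RL) = (vx + vy − k·ωz)/r = 0.0000/0.075 = 0.0000
ω₄ (RR) = (vx − vy + k·ωz)/r = -0.7000/0.075 = -9.3333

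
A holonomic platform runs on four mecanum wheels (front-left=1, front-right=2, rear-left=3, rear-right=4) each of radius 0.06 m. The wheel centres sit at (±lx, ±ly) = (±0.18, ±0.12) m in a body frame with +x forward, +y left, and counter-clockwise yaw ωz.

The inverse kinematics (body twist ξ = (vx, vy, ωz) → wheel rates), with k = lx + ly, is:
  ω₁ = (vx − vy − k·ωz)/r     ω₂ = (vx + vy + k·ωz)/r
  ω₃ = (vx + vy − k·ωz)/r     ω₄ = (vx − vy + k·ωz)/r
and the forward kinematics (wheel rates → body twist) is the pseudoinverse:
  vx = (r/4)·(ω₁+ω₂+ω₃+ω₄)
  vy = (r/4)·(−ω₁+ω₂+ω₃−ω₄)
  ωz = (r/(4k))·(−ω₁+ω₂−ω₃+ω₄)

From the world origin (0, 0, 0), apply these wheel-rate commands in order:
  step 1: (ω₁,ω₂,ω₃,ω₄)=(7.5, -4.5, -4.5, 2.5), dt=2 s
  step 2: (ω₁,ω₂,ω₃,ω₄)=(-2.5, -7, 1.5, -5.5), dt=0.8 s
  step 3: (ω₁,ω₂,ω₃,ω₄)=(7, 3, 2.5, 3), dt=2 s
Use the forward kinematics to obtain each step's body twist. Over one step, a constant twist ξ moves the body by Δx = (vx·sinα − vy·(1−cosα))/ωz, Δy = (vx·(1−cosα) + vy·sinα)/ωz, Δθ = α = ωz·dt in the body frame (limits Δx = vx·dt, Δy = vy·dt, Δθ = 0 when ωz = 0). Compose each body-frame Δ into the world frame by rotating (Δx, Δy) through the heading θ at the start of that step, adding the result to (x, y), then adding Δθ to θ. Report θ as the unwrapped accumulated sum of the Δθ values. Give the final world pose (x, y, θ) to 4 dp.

step 1: ξ=(vx,vy,ωz)=(0.0150, -0.2850, -0.2500), dt=2.0 → body Δ=(-0.1108, -0.5539, -0.5000) → world pose (-0.1108, -0.5539, -0.5000)
step 2: ξ=(vx,vy,ωz)=(-0.2025, 0.0375, -0.5750), dt=0.8 → body Δ=(-0.1496, 0.0656, -0.4600) → world pose (-0.2106, -0.4246, -0.9600)
step 3: ξ=(vx,vy,ωz)=(0.2325, -0.0675, -0.1750), dt=2.0 → body Δ=(0.4322, -0.2128, -0.3500) → world pose (-0.1371, -0.9007, -1.3100)

(-0.1371, -0.9007, -1.3100)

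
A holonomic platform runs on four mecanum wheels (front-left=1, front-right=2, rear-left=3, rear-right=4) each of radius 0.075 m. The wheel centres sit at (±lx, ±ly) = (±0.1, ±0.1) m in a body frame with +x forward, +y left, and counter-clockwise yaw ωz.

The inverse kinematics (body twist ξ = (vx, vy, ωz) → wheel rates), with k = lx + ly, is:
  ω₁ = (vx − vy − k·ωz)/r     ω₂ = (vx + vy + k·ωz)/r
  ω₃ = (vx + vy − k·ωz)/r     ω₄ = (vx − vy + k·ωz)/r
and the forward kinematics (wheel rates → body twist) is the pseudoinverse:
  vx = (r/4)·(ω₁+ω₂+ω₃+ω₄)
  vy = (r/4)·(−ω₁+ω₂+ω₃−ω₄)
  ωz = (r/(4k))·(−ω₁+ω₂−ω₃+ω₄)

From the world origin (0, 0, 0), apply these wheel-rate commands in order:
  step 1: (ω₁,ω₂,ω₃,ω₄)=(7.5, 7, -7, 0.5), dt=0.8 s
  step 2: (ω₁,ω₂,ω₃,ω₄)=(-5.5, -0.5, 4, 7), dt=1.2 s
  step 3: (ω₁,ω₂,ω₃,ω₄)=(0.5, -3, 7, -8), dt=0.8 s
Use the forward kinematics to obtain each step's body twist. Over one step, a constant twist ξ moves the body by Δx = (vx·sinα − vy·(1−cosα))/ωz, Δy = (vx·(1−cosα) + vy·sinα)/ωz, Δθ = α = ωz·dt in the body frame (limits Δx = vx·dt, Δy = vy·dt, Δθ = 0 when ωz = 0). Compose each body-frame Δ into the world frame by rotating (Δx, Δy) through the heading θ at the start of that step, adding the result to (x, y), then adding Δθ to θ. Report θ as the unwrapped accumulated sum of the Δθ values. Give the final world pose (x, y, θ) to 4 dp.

step 1: ξ=(vx,vy,ωz)=(0.1500, -0.1500, 0.6562), dt=0.8 → body Δ=(0.1453, -0.0838, 0.5250) → world pose (0.1453, -0.0838, 0.5250)
step 2: ξ=(vx,vy,ωz)=(0.0938, 0.0375, 0.7500), dt=1.2 → body Δ=(0.0790, 0.0865, 0.9000) → world pose (0.1704, 0.0306, 1.4250)
step 3: ξ=(vx,vy,ωz)=(-0.0656, 0.2156, -1.7344), dt=0.8 → body Δ=(0.0645, 0.1532, -1.3875) → world pose (0.0282, 0.1167, 0.0375)

(0.0282, 0.1167, 0.0375)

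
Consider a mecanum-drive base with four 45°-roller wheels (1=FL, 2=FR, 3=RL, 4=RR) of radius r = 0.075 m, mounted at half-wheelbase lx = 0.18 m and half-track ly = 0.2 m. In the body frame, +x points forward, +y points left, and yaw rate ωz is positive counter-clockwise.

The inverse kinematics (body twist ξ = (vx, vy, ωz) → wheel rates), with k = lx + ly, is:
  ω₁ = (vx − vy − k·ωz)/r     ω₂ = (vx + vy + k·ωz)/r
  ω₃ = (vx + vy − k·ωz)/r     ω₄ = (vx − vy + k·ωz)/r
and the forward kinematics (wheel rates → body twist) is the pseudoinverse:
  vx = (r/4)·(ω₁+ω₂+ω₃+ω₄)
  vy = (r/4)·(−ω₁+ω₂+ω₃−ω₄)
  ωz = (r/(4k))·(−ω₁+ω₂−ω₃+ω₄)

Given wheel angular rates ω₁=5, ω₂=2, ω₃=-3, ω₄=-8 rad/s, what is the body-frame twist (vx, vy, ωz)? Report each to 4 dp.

(-0.0750, 0.0375, -0.3947)

k = lx + ly = 0.18 + 0.2 = 0.3800
ω₁+ω₂+ω₃+ω₄ = -4.0000  →  vx = (0.075/4)·-4.0000 = -0.0750
−ω₁+ω₂+ω₃−ω₄ = 2.0000  →  vy = (0.075/4)·2.0000 = 0.0375
−ω₁+ω₂−ω₃+ω₄ = -8.0000  →  ωz = (0.075/1.5200)·-8.0000 = -0.3947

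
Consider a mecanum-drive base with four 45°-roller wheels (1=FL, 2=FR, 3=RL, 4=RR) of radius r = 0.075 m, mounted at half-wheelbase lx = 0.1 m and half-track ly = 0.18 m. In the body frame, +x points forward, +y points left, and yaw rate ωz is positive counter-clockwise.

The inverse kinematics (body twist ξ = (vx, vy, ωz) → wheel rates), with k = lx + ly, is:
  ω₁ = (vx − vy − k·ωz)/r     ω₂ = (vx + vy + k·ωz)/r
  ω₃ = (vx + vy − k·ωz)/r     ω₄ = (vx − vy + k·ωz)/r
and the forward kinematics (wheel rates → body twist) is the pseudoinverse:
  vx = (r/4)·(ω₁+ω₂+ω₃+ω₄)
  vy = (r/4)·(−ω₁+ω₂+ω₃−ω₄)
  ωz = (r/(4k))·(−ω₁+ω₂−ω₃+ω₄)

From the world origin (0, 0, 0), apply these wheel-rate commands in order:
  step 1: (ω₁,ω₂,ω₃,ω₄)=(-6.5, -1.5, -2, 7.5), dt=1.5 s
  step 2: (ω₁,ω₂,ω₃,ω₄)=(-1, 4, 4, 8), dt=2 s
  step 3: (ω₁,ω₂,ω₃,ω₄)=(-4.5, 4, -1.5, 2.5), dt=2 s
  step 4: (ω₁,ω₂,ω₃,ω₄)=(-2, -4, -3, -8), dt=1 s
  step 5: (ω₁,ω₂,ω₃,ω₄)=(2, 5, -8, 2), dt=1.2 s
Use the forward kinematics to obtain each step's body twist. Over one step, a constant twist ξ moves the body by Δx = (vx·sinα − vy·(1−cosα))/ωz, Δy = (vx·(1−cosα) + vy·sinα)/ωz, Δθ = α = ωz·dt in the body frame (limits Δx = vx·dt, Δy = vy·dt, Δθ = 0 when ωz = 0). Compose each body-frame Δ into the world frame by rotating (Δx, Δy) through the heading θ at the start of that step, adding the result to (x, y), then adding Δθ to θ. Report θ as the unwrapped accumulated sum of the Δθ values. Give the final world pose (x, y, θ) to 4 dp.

(-0.1362, 0.4296, 4.9118)

step 1: ξ=(vx,vy,ωz)=(-0.0469, -0.0844, 0.9710), dt=1.5 → body Δ=(0.0290, -0.1291, 1.4565) → world pose (0.0290, -0.1291, 1.4565)
step 2: ξ=(vx,vy,ωz)=(0.2812, 0.0187, 0.6027), dt=2.0 → body Δ=(0.4159, 0.3290, 1.2054) → world pose (-0.2503, 0.3216, 2.6618)
step 3: ξ=(vx,vy,ωz)=(0.0094, 0.0844, 0.8371), dt=2.0 → body Δ=(-0.1001, 0.1126, 1.6741) → world pose (-0.2136, 0.1755, 4.3359)
step 4: ξ=(vx,vy,ωz)=(-0.3187, 0.0563, -0.4688), dt=1.0 → body Δ=(-0.2943, 0.1276, -0.4688) → world pose (0.0132, 0.4022, 3.8672)
step 5: ξ=(vx,vy,ωz)=(0.0188, -0.1312, 0.8705), dt=1.2 → body Δ=(0.0937, -0.1197, 1.0446) → world pose (-0.1362, 0.4296, 4.9118)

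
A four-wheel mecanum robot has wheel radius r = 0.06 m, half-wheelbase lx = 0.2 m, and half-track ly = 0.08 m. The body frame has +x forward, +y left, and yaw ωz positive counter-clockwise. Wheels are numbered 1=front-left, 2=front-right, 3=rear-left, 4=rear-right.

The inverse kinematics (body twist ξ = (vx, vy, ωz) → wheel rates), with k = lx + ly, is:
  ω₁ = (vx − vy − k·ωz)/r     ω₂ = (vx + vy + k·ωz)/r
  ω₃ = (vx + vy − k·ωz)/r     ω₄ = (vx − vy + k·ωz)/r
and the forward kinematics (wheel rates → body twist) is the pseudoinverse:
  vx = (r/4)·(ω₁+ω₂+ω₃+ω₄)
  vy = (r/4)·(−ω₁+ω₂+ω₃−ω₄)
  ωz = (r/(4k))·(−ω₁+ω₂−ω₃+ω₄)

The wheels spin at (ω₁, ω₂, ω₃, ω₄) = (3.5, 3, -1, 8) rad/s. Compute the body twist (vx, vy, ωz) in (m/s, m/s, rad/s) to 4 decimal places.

k = lx + ly = 0.2 + 0.08 = 0.2800
ω₁+ω₂+ω₃+ω₄ = 13.5000  →  vx = (0.06/4)·13.5000 = 0.2025
−ω₁+ω₂+ω₃−ω₄ = -9.5000  →  vy = (0.06/4)·-9.5000 = -0.1425
−ω₁+ω₂−ω₃+ω₄ = 8.5000  →  ωz = (0.06/1.1200)·8.5000 = 0.4554

(0.2025, -0.1425, 0.4554)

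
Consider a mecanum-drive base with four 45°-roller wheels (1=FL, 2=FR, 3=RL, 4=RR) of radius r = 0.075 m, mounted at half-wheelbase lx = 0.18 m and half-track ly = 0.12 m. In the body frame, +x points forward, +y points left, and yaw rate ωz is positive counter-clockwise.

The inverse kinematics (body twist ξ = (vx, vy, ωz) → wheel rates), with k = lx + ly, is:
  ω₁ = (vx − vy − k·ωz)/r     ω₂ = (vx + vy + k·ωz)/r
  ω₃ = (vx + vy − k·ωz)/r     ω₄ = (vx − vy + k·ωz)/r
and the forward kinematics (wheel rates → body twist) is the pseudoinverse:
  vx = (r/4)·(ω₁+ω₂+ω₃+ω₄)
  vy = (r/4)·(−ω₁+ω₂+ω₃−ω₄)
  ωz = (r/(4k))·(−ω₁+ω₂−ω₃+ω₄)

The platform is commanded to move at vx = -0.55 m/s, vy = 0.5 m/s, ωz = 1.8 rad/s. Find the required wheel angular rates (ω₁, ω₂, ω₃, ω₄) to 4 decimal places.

k = lx + ly = 0.18 + 0.12 = 0.3000;  k·ωz = 0.3000·1.8 = 0.5400
ω₁ (FL) = (vx − vy − k·ωz)/r = -1.5900/0.075 = -21.2000
ω₂ (FR) = (vx + vy + k·ωz)/r = 0.4900/0.075 = 6.5333
ω₃ (RL) = (vx + vy − k·ωz)/r = -0.5900/0.075 = -7.8667
ω₄ (RR) = (vx − vy + k·ωz)/r = -0.5100/0.075 = -6.8000

(-21.2000, 6.5333, -7.8667, -6.8000)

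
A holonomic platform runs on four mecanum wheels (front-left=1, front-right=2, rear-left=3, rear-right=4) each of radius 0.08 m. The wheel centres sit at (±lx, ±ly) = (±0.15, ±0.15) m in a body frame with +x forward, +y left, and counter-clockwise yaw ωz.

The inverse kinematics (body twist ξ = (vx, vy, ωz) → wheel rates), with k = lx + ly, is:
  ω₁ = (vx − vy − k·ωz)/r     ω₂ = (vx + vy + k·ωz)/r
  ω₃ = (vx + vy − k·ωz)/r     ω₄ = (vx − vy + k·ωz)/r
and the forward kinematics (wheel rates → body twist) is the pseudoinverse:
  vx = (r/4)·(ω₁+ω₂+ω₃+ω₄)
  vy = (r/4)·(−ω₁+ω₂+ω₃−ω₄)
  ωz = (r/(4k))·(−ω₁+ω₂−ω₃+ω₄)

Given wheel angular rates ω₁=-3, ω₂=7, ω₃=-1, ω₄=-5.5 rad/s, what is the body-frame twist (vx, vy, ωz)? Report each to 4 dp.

(-0.0500, 0.2900, 0.3667)

k = lx + ly = 0.15 + 0.15 = 0.3000
ω₁+ω₂+ω₃+ω₄ = -2.5000  →  vx = (0.08/4)·-2.5000 = -0.0500
−ω₁+ω₂+ω₃−ω₄ = 14.5000  →  vy = (0.08/4)·14.5000 = 0.2900
−ω₁+ω₂−ω₃+ω₄ = 5.5000  →  ωz = (0.08/1.2000)·5.5000 = 0.3667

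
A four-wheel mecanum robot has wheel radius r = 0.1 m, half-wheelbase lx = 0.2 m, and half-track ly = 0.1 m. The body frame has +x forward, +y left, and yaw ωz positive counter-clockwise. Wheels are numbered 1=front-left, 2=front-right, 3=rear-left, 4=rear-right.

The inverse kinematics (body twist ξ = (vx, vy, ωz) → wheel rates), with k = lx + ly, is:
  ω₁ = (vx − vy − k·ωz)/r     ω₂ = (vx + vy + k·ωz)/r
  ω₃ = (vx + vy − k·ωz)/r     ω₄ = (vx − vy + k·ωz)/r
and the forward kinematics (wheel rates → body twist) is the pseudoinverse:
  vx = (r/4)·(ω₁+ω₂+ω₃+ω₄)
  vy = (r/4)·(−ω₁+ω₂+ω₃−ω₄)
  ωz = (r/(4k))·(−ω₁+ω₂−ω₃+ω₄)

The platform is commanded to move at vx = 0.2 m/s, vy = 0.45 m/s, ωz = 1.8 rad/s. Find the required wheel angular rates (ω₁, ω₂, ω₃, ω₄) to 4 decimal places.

k = lx + ly = 0.2 + 0.1 = 0.3000;  k·ωz = 0.3000·1.8 = 0.5400
ω₁ (FL) = (vx − vy − k·ωz)/r = -0.7900/0.1 = -7.9000
ω₂ (FR) = (vx + vy + k·ωz)/r = 1.1900/0.1 = 11.9000
ω₃ (RL) = (vx + vy − k·ωz)/r = 0.1100/0.1 = 1.1000
ω₄ (RR) = (vx − vy + k·ωz)/r = 0.2900/0.1 = 2.9000

(-7.9000, 11.9000, 1.1000, 2.9000)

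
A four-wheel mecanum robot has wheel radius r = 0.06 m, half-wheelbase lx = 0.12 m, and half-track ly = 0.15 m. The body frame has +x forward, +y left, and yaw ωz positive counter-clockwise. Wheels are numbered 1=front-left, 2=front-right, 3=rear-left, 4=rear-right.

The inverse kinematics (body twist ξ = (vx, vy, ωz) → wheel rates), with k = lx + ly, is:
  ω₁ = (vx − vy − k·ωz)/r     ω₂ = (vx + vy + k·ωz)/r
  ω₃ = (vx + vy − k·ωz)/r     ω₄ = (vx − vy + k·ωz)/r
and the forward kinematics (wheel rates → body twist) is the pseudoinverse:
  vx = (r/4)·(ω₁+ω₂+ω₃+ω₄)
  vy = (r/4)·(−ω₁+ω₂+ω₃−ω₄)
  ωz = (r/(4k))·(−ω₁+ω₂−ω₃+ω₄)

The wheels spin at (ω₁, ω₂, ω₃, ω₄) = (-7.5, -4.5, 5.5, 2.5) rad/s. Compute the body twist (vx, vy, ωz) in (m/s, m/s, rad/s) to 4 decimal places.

k = lx + ly = 0.12 + 0.15 = 0.2700
ω₁+ω₂+ω₃+ω₄ = -4.0000  →  vx = (0.06/4)·-4.0000 = -0.0600
−ω₁+ω₂+ω₃−ω₄ = 6.0000  →  vy = (0.06/4)·6.0000 = 0.0900
−ω₁+ω₂−ω₃+ω₄ = 0.0000  →  ωz = (0.06/1.0800)·0.0000 = 0.0000

(-0.0600, 0.0900, 0.0000)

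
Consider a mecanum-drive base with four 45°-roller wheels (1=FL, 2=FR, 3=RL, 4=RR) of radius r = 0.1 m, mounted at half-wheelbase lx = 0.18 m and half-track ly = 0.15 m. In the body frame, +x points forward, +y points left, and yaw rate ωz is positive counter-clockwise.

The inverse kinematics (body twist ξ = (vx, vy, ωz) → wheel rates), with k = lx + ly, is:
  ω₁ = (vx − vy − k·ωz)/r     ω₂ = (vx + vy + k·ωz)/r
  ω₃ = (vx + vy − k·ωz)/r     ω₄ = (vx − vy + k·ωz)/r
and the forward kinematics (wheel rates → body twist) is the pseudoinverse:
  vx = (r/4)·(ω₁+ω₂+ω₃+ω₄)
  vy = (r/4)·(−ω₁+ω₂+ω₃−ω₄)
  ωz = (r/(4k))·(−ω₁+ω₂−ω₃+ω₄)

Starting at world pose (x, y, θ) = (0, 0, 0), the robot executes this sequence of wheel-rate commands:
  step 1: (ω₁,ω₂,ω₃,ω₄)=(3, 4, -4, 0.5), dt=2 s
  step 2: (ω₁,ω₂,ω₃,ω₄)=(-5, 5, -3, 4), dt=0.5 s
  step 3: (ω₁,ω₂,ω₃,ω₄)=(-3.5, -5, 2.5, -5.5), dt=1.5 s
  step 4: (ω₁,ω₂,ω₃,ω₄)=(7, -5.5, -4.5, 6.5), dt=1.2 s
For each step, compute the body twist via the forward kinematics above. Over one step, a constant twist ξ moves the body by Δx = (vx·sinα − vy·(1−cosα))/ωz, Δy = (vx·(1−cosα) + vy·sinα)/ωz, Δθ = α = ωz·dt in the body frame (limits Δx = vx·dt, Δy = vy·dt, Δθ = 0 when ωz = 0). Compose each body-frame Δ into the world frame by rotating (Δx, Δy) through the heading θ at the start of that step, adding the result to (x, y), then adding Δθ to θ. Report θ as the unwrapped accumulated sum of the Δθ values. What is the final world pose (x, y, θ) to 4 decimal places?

(0.0926, -0.8868, 0.2614)

step 1: ξ=(vx,vy,ωz)=(0.0875, -0.0875, 0.4167), dt=2.0 → body Δ=(0.2242, -0.0866, 0.8333) → world pose (0.2242, -0.0866, 0.8333)
step 2: ξ=(vx,vy,ωz)=(0.0250, 0.0750, 1.2879), dt=0.5 → body Δ=(0.0000, 0.0388, 0.6439) → world pose (0.1955, -0.0605, 1.4773)
step 3: ξ=(vx,vy,ωz)=(-0.2875, 0.1625, -0.7197), dt=1.5 → body Δ=(-0.2330, 0.4101, -1.0795) → world pose (-0.2346, -0.2542, 0.3977)
step 4: ξ=(vx,vy,ωz)=(0.0875, -0.5875, -0.1136), dt=1.2 → body Δ=(0.0567, -0.7100, -0.1364) → world pose (0.0926, -0.8868, 0.2614)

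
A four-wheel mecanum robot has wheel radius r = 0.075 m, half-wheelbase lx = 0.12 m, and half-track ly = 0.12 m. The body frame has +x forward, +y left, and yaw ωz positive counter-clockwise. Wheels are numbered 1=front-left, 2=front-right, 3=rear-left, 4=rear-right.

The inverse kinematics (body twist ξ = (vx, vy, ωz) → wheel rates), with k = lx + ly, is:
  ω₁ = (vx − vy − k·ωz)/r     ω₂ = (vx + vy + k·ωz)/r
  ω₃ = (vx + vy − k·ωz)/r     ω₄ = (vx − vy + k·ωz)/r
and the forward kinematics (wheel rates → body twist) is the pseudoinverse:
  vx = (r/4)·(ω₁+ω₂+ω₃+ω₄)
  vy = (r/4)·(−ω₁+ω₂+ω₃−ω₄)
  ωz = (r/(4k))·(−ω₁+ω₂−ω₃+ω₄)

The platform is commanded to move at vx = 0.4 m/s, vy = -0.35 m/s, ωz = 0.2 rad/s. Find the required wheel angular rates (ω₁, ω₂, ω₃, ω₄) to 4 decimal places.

k = lx + ly = 0.12 + 0.12 = 0.2400;  k·ωz = 0.2400·0.2 = 0.0480
ω₁ (FL) = (vx − vy − k·ωz)/r = 0.7020/0.075 = 9.3600
ω₂ (FR) = (vx + vy + k·ωz)/r = 0.0980/0.075 = 1.3067
ω₃ (RL) = (vx + vy − k·ωz)/r = 0.0020/0.075 = 0.0267
ω₄ (RR) = (vx − vy + k·ωz)/r = 0.7980/0.075 = 10.6400

(9.3600, 1.3067, 0.0267, 10.6400)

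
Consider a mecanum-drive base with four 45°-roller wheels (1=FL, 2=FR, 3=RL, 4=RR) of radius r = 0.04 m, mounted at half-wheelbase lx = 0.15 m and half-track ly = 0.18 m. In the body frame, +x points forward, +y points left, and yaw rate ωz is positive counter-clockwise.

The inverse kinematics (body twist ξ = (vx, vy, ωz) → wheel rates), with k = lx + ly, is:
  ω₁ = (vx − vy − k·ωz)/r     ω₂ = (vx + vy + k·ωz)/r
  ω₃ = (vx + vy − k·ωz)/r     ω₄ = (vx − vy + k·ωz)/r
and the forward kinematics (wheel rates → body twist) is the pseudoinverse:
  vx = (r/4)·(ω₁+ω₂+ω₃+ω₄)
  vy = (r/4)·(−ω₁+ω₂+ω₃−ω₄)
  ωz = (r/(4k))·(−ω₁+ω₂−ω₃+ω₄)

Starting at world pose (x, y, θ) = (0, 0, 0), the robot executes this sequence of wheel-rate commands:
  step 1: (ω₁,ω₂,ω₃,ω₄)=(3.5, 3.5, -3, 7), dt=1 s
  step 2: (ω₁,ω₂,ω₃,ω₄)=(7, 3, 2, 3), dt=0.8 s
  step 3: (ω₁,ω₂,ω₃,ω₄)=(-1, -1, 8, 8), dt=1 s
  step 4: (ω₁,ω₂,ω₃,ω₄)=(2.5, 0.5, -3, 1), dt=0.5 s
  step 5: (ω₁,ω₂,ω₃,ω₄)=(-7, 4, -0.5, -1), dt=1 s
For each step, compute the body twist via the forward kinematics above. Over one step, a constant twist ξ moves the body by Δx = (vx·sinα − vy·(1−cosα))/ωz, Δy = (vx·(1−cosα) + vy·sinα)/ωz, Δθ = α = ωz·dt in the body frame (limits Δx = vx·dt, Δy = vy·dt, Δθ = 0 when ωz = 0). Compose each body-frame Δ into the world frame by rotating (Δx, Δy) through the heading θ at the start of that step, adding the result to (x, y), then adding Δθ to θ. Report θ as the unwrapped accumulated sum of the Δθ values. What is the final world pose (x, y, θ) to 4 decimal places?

step 1: ξ=(vx,vy,ωz)=(0.1100, -0.1000, 0.3030), dt=1.0 → body Δ=(0.1234, -0.0819, 0.3030) → world pose (0.1234, -0.0819, 0.3030)
step 2: ξ=(vx,vy,ωz)=(0.1500, -0.0500, -0.0909), dt=0.8 → body Δ=(0.1184, -0.0443, -0.0727) → world pose (0.2496, -0.0889, 0.2303)
step 3: ξ=(vx,vy,ωz)=(0.1400, 0.0000, 0.0000), dt=1.0 → body Δ=(0.1400, 0.0000, 0.0000) → world pose (0.3859, -0.0569, 0.2303)
step 4: ξ=(vx,vy,ωz)=(0.0100, -0.0600, 0.0606), dt=0.5 → body Δ=(0.0055, -0.0299, 0.0303) → world pose (0.3981, -0.0848, 0.2606)
step 5: ξ=(vx,vy,ωz)=(-0.0450, 0.1150, 0.3182), dt=1.0 → body Δ=(-0.0624, 0.1060, 0.3182) → world pose (0.3105, 0.0015, 0.5788)

(0.3105, 0.0015, 0.5788)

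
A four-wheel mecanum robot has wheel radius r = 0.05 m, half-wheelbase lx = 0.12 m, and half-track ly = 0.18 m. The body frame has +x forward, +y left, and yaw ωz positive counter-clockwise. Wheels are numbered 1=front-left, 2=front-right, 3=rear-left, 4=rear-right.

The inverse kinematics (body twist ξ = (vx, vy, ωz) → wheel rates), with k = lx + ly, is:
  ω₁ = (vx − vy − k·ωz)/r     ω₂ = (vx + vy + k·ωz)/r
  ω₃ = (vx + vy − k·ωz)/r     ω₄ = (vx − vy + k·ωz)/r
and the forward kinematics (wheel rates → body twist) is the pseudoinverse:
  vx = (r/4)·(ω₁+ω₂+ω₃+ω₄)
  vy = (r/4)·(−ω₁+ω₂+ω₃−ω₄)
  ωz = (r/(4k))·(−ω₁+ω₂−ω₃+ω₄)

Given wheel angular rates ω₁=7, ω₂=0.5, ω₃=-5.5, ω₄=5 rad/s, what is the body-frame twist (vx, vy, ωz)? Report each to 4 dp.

k = lx + ly = 0.12 + 0.18 = 0.3000
ω₁+ω₂+ω₃+ω₄ = 7.0000  →  vx = (0.05/4)·7.0000 = 0.0875
−ω₁+ω₂+ω₃−ω₄ = -17.0000  →  vy = (0.05/4)·-17.0000 = -0.2125
−ω₁+ω₂−ω₃+ω₄ = 4.0000  →  ωz = (0.05/1.2000)·4.0000 = 0.1667

(0.0875, -0.2125, 0.1667)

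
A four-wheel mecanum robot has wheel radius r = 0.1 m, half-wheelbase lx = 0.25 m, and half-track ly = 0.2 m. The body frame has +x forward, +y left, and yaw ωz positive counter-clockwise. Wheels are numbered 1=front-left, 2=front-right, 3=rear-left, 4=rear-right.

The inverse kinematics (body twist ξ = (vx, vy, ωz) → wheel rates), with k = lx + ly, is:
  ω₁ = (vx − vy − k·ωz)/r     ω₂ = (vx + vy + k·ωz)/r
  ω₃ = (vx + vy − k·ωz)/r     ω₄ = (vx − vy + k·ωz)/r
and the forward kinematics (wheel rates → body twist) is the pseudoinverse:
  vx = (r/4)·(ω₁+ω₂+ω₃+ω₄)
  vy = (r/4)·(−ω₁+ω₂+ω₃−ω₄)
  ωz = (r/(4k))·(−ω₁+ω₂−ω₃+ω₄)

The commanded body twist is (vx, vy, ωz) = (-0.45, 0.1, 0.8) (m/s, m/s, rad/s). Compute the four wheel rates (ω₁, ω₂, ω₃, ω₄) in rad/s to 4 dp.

(-9.1000, 0.1000, -7.1000, -1.9000)

k = lx + ly = 0.25 + 0.2 = 0.4500;  k·ωz = 0.4500·0.8 = 0.3600
ω₁ (FL) = (vx − vy − k·ωz)/r = -0.9100/0.1 = -9.1000
ω₂ (FR) = (vx + vy + k·ωz)/r = 0.0100/0.1 = 0.1000
ω₃ (RL) = (vx + vy − k·ωz)/r = -0.7100/0.1 = -7.1000
ω₄ (RR) = (vx − vy + k·ωz)/r = -0.1900/0.1 = -1.9000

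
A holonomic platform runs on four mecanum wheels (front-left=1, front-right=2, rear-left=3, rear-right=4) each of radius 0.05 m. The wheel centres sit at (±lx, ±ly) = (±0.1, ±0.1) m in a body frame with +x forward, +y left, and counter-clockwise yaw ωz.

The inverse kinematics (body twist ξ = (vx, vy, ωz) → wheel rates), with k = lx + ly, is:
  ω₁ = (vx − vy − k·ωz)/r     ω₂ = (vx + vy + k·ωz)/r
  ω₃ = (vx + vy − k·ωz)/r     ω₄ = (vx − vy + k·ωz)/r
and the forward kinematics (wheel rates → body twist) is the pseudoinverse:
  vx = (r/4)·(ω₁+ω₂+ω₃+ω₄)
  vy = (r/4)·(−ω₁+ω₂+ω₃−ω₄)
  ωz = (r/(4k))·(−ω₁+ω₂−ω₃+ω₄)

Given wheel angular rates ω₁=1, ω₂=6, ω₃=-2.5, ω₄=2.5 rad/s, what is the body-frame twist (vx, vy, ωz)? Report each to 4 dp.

k = lx + ly = 0.1 + 0.1 = 0.2000
ω₁+ω₂+ω₃+ω₄ = 7.0000  →  vx = (0.05/4)·7.0000 = 0.0875
−ω₁+ω₂+ω₃−ω₄ = 0.0000  →  vy = (0.05/4)·0.0000 = 0.0000
−ω₁+ω₂−ω₃+ω₄ = 10.0000  →  ωz = (0.05/0.8000)·10.0000 = 0.6250

(0.0875, 0.0000, 0.6250)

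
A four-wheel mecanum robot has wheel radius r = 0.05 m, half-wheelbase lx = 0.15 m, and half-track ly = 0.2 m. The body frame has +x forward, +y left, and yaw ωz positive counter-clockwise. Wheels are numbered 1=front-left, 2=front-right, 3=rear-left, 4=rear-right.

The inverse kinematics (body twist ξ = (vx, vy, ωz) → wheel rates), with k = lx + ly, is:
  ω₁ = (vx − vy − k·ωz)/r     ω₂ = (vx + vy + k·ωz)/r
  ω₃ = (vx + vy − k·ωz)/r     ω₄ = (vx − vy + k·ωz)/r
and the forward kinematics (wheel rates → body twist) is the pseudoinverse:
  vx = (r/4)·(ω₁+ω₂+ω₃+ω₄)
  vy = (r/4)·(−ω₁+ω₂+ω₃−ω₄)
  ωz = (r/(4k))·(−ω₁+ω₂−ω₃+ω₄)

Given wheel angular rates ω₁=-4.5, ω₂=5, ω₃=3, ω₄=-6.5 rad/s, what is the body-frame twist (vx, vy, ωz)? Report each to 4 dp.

(-0.0375, 0.2375, 0.0000)

k = lx + ly = 0.15 + 0.2 = 0.3500
ω₁+ω₂+ω₃+ω₄ = -3.0000  →  vx = (0.05/4)·-3.0000 = -0.0375
−ω₁+ω₂+ω₃−ω₄ = 19.0000  →  vy = (0.05/4)·19.0000 = 0.2375
−ω₁+ω₂−ω₃+ω₄ = 0.0000  →  ωz = (0.05/1.4000)·0.0000 = 0.0000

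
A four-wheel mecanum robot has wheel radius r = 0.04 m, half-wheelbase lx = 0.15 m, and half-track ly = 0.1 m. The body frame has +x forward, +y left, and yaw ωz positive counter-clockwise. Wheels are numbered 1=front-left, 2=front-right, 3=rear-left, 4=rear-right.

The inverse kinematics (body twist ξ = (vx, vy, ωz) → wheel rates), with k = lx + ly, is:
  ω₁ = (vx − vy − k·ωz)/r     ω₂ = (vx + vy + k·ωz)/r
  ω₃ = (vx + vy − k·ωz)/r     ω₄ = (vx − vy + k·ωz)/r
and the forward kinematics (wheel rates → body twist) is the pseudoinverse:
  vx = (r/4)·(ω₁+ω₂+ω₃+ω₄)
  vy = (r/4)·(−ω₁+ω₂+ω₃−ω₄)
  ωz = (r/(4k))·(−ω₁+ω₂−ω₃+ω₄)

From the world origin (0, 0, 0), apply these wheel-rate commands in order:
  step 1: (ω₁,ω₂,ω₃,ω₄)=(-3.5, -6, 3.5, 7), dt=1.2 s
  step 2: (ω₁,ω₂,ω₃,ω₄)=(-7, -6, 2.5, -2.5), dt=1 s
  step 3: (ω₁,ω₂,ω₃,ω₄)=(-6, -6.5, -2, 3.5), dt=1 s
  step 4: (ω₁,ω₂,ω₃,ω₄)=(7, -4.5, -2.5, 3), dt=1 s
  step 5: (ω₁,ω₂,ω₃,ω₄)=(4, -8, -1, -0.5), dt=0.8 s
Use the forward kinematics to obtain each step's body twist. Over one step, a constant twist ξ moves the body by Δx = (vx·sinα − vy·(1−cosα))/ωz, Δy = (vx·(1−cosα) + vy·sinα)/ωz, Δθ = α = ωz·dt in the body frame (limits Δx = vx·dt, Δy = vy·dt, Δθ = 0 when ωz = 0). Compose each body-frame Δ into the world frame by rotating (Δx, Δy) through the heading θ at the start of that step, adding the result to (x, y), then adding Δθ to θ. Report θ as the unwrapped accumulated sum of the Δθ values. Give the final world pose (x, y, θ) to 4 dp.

step 1: ξ=(vx,vy,ωz)=(0.0100, -0.0600, 0.0400), dt=1.2 → body Δ=(0.0137, -0.0717, 0.0480) → world pose (0.0137, -0.0717, 0.0480)
step 2: ξ=(vx,vy,ωz)=(-0.1300, 0.0600, -0.1600), dt=1.0 → body Δ=(-0.1247, 0.0701, -0.1600) → world pose (-0.1142, -0.0076, -0.1120)
step 3: ξ=(vx,vy,ωz)=(-0.1100, -0.0600, 0.2000), dt=1.0 → body Δ=(-0.1033, -0.0706, 0.2000) → world pose (-0.2247, -0.0662, 0.0880)
step 4: ξ=(vx,vy,ωz)=(0.0300, -0.1700, -0.2400), dt=1.0 → body Δ=(0.0094, -0.1720, -0.2400) → world pose (-0.2002, -0.2367, -0.1520)
step 5: ξ=(vx,vy,ωz)=(-0.0550, -0.1250, -0.4600), dt=0.8 → body Δ=(-0.0612, -0.0898, -0.3680) → world pose (-0.2743, -0.3161, -0.5200)

(-0.2743, -0.3161, -0.5200)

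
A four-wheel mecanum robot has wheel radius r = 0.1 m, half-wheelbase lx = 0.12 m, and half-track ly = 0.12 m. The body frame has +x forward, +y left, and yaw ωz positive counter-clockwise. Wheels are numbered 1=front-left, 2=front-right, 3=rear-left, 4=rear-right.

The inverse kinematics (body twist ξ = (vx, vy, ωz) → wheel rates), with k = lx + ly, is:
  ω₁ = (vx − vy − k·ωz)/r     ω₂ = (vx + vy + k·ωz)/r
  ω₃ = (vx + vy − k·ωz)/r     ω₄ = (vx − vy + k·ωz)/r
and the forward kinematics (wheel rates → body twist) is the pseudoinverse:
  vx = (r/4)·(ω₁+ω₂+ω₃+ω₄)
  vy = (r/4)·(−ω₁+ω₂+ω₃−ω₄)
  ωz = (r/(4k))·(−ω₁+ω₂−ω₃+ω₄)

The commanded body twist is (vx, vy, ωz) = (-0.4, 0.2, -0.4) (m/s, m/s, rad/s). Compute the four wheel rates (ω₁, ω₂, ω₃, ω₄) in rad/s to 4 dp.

k = lx + ly = 0.12 + 0.12 = 0.2400;  k·ωz = 0.2400·-0.4 = -0.0960
ω₁ (FL) = (vx − vy − k·ωz)/r = -0.5040/0.1 = -5.0400
ω₂ (FR) = (vx + vy + k·ωz)/r = -0.2960/0.1 = -2.9600
ω₃ (RL) = (vx + vy − k·ωz)/r = -0.1040/0.1 = -1.0400
ω₄ (RR) = (vx − vy + k·ωz)/r = -0.6960/0.1 = -6.9600

(-5.0400, -2.9600, -1.0400, -6.9600)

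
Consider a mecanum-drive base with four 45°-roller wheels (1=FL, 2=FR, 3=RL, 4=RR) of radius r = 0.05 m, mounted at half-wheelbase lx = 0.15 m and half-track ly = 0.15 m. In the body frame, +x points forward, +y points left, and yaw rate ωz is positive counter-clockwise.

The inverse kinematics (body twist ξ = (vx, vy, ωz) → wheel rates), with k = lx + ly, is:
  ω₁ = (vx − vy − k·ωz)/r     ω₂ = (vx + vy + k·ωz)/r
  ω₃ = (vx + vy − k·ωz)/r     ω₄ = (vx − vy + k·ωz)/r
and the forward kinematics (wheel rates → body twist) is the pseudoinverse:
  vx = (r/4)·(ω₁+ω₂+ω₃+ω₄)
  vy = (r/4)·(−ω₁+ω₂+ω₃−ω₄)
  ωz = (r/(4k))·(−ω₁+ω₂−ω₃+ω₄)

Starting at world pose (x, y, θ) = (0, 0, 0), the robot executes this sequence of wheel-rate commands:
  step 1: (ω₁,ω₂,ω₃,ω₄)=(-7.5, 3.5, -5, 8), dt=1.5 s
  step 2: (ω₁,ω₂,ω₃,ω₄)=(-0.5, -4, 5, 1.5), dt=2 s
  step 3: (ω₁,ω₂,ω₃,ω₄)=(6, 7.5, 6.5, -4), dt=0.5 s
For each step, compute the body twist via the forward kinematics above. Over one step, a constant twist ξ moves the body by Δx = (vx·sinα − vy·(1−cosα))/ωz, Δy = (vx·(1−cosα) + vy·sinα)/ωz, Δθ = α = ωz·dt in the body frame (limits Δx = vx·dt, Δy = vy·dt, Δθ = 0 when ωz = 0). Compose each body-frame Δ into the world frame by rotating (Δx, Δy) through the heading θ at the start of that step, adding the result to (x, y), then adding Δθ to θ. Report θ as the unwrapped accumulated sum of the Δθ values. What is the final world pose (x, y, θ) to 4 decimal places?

step 1: ξ=(vx,vy,ωz)=(-0.0125, -0.0250, 1.0000), dt=1.5 → body Δ=(0.0108, -0.0366, 1.5000) → world pose (0.0108, -0.0366, 1.5000)
step 2: ξ=(vx,vy,ωz)=(0.0250, 0.0000, -0.2917), dt=2.0 → body Δ=(0.0472, -0.0142, -0.5833) → world pose (0.0282, 0.0095, 0.9167)
step 3: ξ=(vx,vy,ωz)=(0.2000, 0.1500, -0.3750), dt=0.5 → body Δ=(0.1064, 0.0652, -0.1875) → world pose (0.0412, 0.1337, 0.7292)

(0.0412, 0.1337, 0.7292)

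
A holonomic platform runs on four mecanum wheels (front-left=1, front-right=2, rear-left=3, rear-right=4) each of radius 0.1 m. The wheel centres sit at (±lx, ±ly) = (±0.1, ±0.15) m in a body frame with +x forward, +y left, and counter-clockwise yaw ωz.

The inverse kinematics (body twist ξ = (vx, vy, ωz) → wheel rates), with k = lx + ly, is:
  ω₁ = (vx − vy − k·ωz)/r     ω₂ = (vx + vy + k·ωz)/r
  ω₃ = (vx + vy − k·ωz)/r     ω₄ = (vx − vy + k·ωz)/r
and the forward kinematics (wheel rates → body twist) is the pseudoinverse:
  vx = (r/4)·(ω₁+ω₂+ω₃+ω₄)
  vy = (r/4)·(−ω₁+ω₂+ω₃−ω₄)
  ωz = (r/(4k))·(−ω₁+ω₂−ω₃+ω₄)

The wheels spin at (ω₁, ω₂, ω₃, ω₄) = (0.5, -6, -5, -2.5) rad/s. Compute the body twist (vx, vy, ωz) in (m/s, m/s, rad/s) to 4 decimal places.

k = lx + ly = 0.1 + 0.15 = 0.2500
ω₁+ω₂+ω₃+ω₄ = -13.0000  →  vx = (0.1/4)·-13.0000 = -0.3250
−ω₁+ω₂+ω₃−ω₄ = -9.0000  →  vy = (0.1/4)·-9.0000 = -0.2250
−ω₁+ω₂−ω₃+ω₄ = -4.0000  →  ωz = (0.1/1.0000)·-4.0000 = -0.4000

(-0.3250, -0.2250, -0.4000)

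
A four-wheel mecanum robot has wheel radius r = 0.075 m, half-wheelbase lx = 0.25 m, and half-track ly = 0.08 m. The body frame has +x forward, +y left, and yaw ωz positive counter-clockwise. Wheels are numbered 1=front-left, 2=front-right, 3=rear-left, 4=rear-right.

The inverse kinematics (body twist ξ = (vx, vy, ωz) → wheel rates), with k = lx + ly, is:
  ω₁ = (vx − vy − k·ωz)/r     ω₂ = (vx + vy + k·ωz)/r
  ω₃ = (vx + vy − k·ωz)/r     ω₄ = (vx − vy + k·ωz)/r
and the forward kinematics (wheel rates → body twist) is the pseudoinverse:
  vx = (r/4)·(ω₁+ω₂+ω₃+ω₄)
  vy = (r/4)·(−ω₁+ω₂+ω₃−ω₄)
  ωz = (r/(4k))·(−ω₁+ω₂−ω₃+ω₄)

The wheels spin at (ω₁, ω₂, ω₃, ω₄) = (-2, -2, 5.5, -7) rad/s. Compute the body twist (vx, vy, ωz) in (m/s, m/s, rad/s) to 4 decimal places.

k = lx + ly = 0.25 + 0.08 = 0.3300
ω₁+ω₂+ω₃+ω₄ = -5.5000  →  vx = (0.075/4)·-5.5000 = -0.1031
−ω₁+ω₂+ω₃−ω₄ = 12.5000  →  vy = (0.075/4)·12.5000 = 0.2344
−ω₁+ω₂−ω₃+ω₄ = -12.5000  →  ωz = (0.075/1.3200)·-12.5000 = -0.7102

(-0.1031, 0.2344, -0.7102)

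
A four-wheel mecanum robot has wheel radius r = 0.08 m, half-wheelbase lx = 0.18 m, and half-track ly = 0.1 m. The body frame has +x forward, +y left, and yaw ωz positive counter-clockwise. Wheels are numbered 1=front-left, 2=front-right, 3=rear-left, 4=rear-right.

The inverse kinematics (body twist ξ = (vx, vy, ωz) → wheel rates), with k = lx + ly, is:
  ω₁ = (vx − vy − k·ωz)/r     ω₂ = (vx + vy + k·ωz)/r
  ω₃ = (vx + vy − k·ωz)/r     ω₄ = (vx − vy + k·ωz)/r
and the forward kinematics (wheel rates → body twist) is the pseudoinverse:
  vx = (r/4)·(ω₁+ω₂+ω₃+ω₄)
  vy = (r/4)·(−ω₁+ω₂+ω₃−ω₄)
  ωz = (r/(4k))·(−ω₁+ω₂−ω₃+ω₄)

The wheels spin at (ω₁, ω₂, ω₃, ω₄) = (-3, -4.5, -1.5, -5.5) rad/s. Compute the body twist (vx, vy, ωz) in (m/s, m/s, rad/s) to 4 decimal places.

k = lx + ly = 0.18 + 0.1 = 0.2800
ω₁+ω₂+ω₃+ω₄ = -14.5000  →  vx = (0.08/4)·-14.5000 = -0.2900
−ω₁+ω₂+ω₃−ω₄ = 2.5000  →  vy = (0.08/4)·2.5000 = 0.0500
−ω₁+ω₂−ω₃+ω₄ = -5.5000  →  ωz = (0.08/1.1200)·-5.5000 = -0.3929

(-0.2900, 0.0500, -0.3929)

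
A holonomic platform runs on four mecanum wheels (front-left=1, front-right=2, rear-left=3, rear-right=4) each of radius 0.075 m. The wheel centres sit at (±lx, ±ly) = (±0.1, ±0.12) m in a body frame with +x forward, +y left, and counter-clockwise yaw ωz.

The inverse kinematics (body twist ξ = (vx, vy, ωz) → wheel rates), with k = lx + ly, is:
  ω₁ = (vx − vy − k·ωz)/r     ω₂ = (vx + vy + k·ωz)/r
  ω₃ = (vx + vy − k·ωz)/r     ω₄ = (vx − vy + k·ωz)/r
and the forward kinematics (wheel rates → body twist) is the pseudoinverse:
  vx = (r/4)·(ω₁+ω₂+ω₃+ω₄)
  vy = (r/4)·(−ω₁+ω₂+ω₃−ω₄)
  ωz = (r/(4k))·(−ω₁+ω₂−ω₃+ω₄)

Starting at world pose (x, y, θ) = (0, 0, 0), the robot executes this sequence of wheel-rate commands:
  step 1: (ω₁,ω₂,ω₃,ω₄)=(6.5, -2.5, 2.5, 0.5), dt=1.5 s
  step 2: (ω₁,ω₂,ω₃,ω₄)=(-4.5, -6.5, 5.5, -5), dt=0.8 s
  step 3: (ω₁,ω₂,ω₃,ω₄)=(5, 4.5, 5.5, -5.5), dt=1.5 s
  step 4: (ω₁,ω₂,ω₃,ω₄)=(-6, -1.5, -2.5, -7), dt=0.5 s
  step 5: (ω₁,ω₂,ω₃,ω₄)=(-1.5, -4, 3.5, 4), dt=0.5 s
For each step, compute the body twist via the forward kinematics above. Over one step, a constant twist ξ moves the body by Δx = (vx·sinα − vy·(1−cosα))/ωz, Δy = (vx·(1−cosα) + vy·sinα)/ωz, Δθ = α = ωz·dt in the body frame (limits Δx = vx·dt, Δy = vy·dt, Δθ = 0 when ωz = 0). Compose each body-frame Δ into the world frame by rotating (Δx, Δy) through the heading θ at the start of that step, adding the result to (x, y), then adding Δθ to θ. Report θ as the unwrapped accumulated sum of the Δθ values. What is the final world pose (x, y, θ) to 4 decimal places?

step 1: ξ=(vx,vy,ωz)=(0.1313, -0.1313, -0.9375), dt=1.5 → body Δ=(0.0210, -0.2552, -1.4062) → world pose (0.0210, -0.2552, -1.4062)
step 2: ξ=(vx,vy,ωz)=(-0.1969, 0.1594, -1.0653), dt=0.8 → body Δ=(-0.0880, 0.1758, -0.8523) → world pose (0.1800, -0.1396, -2.2585)
step 3: ξ=(vx,vy,ωz)=(0.1781, 0.1969, -0.9801), dt=1.5 → body Δ=(0.3615, 0.0364, -1.4702) → world pose (-0.0214, -0.4420, -3.7287)
step 4: ξ=(vx,vy,ωz)=(-0.3187, 0.1688, 0.0000), dt=0.5 → body Δ=(-0.1594, 0.0844, 0.0000) → world pose (0.0646, -0.6005, -3.7287)
step 5: ξ=(vx,vy,ωz)=(0.0375, -0.0562, -0.1705), dt=0.5 → body Δ=(0.0175, -0.0289, -0.0852) → world pose (0.0660, -0.5668, -3.8139)

(0.0660, -0.5668, -3.8139)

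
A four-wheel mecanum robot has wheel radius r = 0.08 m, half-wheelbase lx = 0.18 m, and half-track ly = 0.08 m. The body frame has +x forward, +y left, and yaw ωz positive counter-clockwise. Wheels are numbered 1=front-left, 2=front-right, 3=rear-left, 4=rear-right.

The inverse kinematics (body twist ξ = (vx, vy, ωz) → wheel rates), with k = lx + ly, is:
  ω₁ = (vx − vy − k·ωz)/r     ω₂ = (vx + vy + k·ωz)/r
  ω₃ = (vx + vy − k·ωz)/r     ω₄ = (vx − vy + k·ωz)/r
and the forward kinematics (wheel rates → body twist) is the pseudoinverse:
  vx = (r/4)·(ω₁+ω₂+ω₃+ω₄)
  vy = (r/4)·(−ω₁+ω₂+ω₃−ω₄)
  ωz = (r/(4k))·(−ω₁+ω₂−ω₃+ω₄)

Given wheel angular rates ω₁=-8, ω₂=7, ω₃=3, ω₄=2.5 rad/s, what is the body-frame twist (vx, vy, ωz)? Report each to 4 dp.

k = lx + ly = 0.18 + 0.08 = 0.2600
ω₁+ω₂+ω₃+ω₄ = 4.5000  →  vx = (0.08/4)·4.5000 = 0.0900
−ω₁+ω₂+ω₃−ω₄ = 15.5000  →  vy = (0.08/4)·15.5000 = 0.3100
−ω₁+ω₂−ω₃+ω₄ = 14.5000  →  ωz = (0.08/1.0400)·14.5000 = 1.1154

(0.0900, 0.3100, 1.1154)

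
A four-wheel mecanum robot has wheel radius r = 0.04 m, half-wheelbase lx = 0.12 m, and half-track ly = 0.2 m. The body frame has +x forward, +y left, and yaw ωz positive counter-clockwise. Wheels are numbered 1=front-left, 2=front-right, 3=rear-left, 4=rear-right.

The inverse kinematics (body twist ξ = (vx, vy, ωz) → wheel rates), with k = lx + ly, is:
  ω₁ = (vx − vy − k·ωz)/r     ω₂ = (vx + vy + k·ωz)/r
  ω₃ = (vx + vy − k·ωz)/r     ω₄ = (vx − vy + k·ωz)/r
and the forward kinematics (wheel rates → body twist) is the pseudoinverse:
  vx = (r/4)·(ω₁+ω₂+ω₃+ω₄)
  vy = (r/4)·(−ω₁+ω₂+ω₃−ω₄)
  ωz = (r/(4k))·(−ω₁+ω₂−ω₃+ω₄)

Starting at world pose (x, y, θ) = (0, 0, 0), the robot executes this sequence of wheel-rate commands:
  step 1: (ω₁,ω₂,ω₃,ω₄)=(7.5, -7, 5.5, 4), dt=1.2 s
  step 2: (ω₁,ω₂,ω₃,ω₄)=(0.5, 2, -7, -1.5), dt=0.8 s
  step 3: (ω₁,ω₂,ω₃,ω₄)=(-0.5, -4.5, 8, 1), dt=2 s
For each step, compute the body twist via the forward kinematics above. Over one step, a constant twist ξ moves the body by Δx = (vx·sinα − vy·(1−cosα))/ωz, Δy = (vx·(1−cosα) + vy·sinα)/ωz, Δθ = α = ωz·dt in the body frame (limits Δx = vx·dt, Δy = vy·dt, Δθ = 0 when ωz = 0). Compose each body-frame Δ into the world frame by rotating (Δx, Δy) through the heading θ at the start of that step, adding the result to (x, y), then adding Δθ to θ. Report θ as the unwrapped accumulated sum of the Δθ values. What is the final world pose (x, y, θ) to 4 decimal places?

(0.1073, -0.1983, -1.1125)

step 1: ξ=(vx,vy,ωz)=(0.1000, -0.1300, -0.5000), dt=1.2 → body Δ=(0.0675, -0.1817, -0.6000) → world pose (0.0675, -0.1817, -0.6000)
step 2: ξ=(vx,vy,ωz)=(-0.0600, -0.0400, 0.2188), dt=0.8 → body Δ=(-0.0450, -0.0360, 0.1750) → world pose (0.0101, -0.1861, -0.4250)
step 3: ξ=(vx,vy,ωz)=(0.0400, 0.0300, -0.3438), dt=2.0 → body Δ=(0.0937, 0.0290, -0.6875) → world pose (0.1073, -0.1983, -1.1125)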